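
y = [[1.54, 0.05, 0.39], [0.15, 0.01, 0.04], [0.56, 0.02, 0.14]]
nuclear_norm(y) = 1.71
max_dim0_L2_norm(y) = 1.65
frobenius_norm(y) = 1.70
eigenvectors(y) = [[-0.94,-0.23,0.09],[-0.09,-0.27,-0.97],[-0.34,0.94,-0.22]]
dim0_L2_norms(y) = [1.65, 0.05, 0.42]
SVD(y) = [[-0.94, 0.16, -0.32],[-0.09, -0.97, -0.21],[-0.34, -0.17, 0.93]] @ diag([1.6982240630776348, 0.005520989446422491, 0.0021331337562213704]) @ [[-0.97,  -0.03,  -0.25], [0.1,  -0.96,  -0.27], [0.23,  0.29,  -0.93]]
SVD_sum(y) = [[1.54, 0.05, 0.39], [0.15, 0.0, 0.04], [0.56, 0.02, 0.14]] + [[0.0, -0.00, -0.0], [-0.00, 0.01, 0.0], [-0.0, 0.0, 0.0]] + [[-0.0, -0.0, 0.0], [-0.00, -0.00, 0.0], [0.0, 0.0, -0.00]]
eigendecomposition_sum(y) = [[1.54,0.05,0.39],[0.15,0.0,0.04],[0.56,0.02,0.14]] + [[-0.0, -0.0, 0.0], [-0.0, -0.0, 0.00], [0.00, 0.00, -0.0]] + [[0.0, -0.00, -0.0], [-0.00, 0.01, 0.0], [-0.0, 0.0, 0.0]]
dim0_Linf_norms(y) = [1.54, 0.05, 0.39]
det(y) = -0.00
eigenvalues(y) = [1.69, -0.0, 0.01]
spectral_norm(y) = 1.70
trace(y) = 1.69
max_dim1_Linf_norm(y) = 1.54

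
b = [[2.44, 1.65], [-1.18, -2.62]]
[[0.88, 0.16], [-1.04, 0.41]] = b @[[0.13, 0.25], [0.34, -0.27]]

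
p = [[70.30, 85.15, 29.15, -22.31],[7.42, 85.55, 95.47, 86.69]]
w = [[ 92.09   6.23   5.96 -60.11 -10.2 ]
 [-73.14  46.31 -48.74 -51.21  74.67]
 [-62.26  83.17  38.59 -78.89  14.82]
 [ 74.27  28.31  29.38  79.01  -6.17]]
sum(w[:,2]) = 25.19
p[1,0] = 7.42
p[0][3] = -22.31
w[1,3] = -51.21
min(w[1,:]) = -73.14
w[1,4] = 74.67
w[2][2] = 38.59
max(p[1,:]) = 95.47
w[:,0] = [92.09, -73.14, -62.26, 74.27]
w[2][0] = -62.26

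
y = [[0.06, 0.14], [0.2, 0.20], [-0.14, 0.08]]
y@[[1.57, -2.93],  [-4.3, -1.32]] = [[-0.51,-0.36],[-0.55,-0.85],[-0.56,0.3]]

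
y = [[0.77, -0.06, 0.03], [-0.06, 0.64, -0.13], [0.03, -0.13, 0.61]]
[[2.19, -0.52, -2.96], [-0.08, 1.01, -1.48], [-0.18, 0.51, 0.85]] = y @ [[2.87, -0.59, -4.08], [0.06, 1.78, -2.47], [-0.43, 1.25, 1.07]]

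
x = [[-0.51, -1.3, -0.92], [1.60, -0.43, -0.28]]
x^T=[[-0.51, 1.6], [-1.3, -0.43], [-0.92, -0.28]]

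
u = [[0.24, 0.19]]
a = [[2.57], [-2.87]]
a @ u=[[0.62, 0.49], [-0.69, -0.55]]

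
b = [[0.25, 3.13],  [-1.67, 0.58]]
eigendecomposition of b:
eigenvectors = [[(0.81+0j),0.81-0.00j], [0.04+0.59j,(0.04-0.59j)]]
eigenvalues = [(0.42+2.28j), (0.42-2.28j)]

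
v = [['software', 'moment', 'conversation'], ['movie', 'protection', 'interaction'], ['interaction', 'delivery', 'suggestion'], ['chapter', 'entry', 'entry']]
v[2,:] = ['interaction', 'delivery', 'suggestion']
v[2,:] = ['interaction', 'delivery', 'suggestion']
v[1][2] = 'interaction'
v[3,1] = 'entry'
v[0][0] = 'software'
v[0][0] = 'software'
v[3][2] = 'entry'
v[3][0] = 'chapter'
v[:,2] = ['conversation', 'interaction', 'suggestion', 'entry']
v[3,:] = ['chapter', 'entry', 'entry']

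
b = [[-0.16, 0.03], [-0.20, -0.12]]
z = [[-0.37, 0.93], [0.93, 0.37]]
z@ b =[[-0.13, -0.12], [-0.22, -0.02]]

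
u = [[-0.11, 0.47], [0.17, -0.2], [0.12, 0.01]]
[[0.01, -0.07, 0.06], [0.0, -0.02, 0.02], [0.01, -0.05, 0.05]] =u @ [[0.07, -0.39, 0.37], [0.04, -0.23, 0.22]]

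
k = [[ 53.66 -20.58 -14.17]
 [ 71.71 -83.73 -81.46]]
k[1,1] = -83.73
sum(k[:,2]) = -95.63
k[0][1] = -20.58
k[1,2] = -81.46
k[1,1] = -83.73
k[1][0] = 71.71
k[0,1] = -20.58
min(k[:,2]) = -81.46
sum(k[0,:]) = 18.909999999999997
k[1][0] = 71.71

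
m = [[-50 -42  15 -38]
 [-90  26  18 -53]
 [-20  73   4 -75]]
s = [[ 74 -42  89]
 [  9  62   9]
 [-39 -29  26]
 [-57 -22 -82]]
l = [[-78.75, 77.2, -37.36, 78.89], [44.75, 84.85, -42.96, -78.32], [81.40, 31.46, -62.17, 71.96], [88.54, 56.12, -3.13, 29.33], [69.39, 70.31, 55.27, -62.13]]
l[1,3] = -78.32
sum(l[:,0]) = 205.32999999999998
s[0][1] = -42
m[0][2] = 15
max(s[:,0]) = 74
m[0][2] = 15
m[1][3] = -53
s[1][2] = 9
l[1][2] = -42.96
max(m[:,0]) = -20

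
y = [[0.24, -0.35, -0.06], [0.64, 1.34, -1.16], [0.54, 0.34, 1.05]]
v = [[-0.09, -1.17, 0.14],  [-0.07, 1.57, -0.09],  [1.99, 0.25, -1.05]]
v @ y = [[-0.69, -1.49, 1.51], [0.94, 2.1, -1.91], [0.07, -0.72, -1.51]]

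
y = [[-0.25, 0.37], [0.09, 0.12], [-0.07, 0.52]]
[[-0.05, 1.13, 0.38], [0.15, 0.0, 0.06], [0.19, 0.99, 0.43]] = y @ [[0.95, -2.14, -0.34], [0.50, 1.62, 0.79]]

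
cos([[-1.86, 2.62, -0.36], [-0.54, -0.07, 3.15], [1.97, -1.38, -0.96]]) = [[-3.47, 5.74, -3.66], [-3.28, 1.77, 6.09], [4.77, -4.41, -0.2]]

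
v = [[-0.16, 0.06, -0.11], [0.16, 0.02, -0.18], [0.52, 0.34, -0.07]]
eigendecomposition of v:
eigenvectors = [[0.56+0.00j, 0.02-0.24j, 0.02+0.24j], [-0.76+0.00j, (-0.17-0.45j), (-0.17+0.45j)], [(-0.33+0j), -0.84+0.00j, (-0.84-0j)]]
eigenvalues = [(-0.18+0j), (-0.02+0.33j), (-0.02-0.33j)]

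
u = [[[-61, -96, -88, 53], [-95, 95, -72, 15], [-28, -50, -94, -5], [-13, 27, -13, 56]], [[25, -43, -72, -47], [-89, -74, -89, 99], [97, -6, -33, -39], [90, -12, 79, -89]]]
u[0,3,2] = -13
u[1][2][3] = -39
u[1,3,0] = 90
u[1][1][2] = -89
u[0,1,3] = 15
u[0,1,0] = -95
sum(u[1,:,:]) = -203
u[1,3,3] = -89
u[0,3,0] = -13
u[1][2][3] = -39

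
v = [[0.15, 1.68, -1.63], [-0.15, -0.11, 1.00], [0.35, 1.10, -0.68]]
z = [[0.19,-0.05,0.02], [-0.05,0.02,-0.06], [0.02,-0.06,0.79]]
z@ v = [[0.04, 0.35, -0.37], [-0.03, -0.15, 0.14], [0.29, 0.91, -0.63]]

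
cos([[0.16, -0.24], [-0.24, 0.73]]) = [[0.96, 0.10], [0.10, 0.72]]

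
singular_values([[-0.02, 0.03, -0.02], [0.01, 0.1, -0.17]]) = [0.2, 0.03]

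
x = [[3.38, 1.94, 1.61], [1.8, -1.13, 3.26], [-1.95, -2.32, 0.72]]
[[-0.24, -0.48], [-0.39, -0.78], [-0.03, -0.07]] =x@ [[-0.04, -0.08], [0.02, 0.04], [-0.09, -0.18]]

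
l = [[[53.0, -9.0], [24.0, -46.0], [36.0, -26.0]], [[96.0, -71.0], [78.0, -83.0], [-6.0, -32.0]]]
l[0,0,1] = -9.0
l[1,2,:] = [-6.0, -32.0]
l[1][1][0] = 78.0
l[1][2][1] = -32.0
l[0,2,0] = 36.0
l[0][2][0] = 36.0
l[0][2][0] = 36.0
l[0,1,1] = -46.0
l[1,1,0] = 78.0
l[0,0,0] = 53.0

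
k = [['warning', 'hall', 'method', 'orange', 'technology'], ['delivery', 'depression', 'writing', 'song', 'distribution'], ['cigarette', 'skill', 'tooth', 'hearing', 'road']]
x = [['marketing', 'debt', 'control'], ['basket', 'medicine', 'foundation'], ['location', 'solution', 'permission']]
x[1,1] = 'medicine'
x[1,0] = 'basket'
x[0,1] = 'debt'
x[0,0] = 'marketing'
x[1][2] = 'foundation'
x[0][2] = 'control'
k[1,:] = ['delivery', 'depression', 'writing', 'song', 'distribution']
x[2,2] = 'permission'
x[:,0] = ['marketing', 'basket', 'location']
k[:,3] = ['orange', 'song', 'hearing']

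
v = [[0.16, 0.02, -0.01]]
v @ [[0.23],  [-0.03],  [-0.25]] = [[0.04]]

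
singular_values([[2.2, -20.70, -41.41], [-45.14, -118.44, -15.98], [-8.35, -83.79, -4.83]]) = [153.83, 39.45, 19.05]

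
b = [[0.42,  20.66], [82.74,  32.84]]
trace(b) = 33.26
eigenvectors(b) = [[-0.59, -0.32], [0.81, -0.95]]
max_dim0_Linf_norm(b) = 82.74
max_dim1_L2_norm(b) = 89.02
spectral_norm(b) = 89.40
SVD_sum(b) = [[7.74, 3.25], [82.05, 34.48]] + [[-7.32, 17.41], [0.69, -1.64]]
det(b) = -1695.62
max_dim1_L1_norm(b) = 115.58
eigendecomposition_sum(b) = [[-18.96,  6.46], [25.88,  -8.82]] + [[19.38,14.20], [56.86,41.66]]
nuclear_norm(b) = 108.36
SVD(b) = [[-0.09, -1.0], [-1.0, 0.09]] @ diag([89.39585717440718, 18.96749640972659]) @ [[-0.92, -0.39], [0.39, -0.92]]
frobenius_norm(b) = 91.39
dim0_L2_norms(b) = [82.74, 38.8]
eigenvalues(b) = [-27.78, 61.04]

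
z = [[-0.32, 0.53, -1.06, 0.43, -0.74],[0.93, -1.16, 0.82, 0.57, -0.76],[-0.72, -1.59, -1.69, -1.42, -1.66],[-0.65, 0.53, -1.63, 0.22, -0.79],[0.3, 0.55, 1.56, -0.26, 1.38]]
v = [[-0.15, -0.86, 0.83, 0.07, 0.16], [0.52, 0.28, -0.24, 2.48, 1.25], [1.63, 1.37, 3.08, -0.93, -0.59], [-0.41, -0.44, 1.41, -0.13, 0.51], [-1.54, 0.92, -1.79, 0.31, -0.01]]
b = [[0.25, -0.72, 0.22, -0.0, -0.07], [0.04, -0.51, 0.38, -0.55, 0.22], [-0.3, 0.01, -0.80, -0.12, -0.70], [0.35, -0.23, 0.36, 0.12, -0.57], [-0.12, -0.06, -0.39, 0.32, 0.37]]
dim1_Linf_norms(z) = [1.06, 1.16, 1.69, 1.63, 1.56]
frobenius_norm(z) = 5.05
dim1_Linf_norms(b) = [0.72, 0.55, 0.8, 0.57, 0.39]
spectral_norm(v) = 4.55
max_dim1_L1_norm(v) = 7.6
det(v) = -6.95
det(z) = 0.00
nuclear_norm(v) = 10.78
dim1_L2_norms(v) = [1.22, 2.85, 3.9, 1.62, 2.55]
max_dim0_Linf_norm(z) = 1.69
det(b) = 0.00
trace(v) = 3.07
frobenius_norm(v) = 5.83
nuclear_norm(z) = 8.38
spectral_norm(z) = 4.13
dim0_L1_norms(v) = [4.25, 3.87, 7.35, 3.92, 2.52]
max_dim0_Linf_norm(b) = 0.8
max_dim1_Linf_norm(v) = 3.08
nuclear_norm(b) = 3.67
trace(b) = -0.57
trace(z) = -1.57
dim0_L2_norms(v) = [2.34, 1.93, 3.93, 2.67, 1.48]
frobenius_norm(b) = 1.92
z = v @ b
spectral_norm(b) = 1.32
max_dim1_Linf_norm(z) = 1.69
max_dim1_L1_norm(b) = 1.93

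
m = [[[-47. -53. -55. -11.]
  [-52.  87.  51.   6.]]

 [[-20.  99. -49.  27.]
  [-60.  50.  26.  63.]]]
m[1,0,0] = -20.0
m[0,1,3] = 6.0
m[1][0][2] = -49.0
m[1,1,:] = [-60.0, 50.0, 26.0, 63.0]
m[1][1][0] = -60.0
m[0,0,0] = -47.0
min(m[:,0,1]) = -53.0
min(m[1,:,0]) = -60.0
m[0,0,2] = -55.0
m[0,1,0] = -52.0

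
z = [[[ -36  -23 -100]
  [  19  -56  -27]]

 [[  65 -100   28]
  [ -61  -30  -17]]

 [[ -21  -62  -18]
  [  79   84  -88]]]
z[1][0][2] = 28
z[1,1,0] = -61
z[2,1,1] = 84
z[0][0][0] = -36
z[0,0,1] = -23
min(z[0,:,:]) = -100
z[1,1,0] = -61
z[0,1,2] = -27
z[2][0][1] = -62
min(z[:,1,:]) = -88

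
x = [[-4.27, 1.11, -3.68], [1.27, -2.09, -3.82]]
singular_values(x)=[5.97, 4.23]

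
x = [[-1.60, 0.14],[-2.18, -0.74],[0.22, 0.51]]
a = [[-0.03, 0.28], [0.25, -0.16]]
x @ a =[[0.08, -0.47], [-0.12, -0.49], [0.12, -0.02]]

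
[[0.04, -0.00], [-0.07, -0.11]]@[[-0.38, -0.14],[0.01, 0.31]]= [[-0.02, -0.01], [0.03, -0.02]]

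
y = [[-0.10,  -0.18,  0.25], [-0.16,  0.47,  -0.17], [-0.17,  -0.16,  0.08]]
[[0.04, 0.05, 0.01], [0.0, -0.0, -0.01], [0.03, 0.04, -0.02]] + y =[[-0.06,-0.13,0.26], [-0.16,0.47,-0.18], [-0.14,-0.12,0.06]]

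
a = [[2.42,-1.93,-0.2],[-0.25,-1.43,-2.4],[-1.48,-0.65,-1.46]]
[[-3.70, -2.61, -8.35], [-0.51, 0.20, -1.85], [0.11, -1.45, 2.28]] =a @ [[0.03, 1.83, -2.34], [2.06, 3.92, 1.37], [-1.02, -2.61, 0.20]]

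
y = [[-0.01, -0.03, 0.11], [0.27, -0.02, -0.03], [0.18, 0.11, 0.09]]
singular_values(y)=[0.33, 0.15, 0.09]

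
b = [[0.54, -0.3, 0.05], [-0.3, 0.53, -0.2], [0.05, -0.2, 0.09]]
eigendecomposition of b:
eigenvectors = [[0.67,-0.73,0.16], [-0.71,-0.56,0.43], [0.22,0.40,0.89]]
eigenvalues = [0.88, 0.28, 0.0]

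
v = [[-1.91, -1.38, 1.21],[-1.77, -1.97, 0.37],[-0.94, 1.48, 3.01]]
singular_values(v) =[3.93, 3.29, 0.01]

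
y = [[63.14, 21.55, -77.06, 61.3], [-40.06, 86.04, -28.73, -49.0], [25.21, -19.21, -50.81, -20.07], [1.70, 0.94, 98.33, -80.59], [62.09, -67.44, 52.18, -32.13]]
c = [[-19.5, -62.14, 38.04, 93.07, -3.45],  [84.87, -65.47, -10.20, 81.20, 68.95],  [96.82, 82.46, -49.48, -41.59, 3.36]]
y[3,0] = 1.7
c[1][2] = -10.2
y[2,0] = 25.21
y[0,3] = 61.3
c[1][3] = 81.2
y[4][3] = -32.13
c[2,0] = 96.82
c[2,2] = -49.48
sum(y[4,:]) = 14.700000000000003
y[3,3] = -80.59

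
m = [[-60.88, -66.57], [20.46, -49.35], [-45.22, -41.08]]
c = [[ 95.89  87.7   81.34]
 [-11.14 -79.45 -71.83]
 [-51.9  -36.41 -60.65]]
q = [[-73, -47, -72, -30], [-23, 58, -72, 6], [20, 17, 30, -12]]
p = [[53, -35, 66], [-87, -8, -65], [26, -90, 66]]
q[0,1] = -47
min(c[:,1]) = -79.45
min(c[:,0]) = -51.9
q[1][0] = -23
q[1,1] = 58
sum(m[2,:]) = -86.3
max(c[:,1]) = 87.7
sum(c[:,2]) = -51.13999999999999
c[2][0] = -51.9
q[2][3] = -12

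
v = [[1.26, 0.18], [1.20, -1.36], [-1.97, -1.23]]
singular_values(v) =[2.68, 1.77]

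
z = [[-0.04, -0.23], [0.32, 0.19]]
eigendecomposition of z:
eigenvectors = [[(0.27-0.59j), 0.27+0.59j], [(-0.76+0j), -0.76-0.00j]]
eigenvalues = [(0.08+0.25j), (0.08-0.25j)]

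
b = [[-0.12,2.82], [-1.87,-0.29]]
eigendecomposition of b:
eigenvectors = [[0.78+0.00j, (0.78-0j)], [-0.02+0.63j, -0.02-0.63j]]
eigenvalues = [(-0.2+2.29j), (-0.2-2.29j)]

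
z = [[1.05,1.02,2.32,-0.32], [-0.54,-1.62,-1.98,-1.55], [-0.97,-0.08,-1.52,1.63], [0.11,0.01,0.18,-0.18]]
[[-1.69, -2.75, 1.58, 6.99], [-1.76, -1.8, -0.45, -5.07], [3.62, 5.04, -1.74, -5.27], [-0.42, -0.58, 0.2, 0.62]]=z @ [[-1.24, -0.34, 0.06, -1.21], [3.63, 1.82, 0.24, -0.16], [-1.76, -1.63, 0.47, 3.54], [0.02, 1.46, -0.58, -0.66]]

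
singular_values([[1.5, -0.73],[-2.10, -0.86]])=[2.6, 1.09]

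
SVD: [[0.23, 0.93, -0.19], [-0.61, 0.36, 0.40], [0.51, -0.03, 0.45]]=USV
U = [[-0.93, 0.36, -0.11],[-0.36, -0.79, 0.49],[0.09, 0.49, 0.87]]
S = [1.0, 0.83, 0.62]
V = [[0.05, -1.00, 0.07], [0.98, 0.04, -0.2], [0.19, 0.08, 0.98]]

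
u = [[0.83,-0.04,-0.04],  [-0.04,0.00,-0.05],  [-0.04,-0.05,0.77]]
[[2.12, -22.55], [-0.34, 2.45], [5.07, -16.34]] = u @ [[1.85, -30.05], [-20.1, -34.85], [5.38, -25.05]]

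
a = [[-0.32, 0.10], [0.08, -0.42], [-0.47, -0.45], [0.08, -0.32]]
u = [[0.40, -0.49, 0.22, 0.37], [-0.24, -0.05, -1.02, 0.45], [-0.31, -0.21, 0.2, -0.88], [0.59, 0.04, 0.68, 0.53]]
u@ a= [[-0.24, 0.03], [0.59, 0.31], [-0.08, 0.25], [-0.46, -0.43]]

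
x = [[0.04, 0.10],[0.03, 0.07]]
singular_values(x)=[0.13, 0.0]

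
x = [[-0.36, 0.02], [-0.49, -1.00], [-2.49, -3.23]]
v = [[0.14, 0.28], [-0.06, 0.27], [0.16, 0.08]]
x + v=[[-0.22, 0.3], [-0.55, -0.73], [-2.33, -3.15]]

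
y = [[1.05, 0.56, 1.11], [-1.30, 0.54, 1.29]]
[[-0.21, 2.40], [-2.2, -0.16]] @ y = [[-3.34, 1.18, 2.86], [-2.10, -1.32, -2.65]]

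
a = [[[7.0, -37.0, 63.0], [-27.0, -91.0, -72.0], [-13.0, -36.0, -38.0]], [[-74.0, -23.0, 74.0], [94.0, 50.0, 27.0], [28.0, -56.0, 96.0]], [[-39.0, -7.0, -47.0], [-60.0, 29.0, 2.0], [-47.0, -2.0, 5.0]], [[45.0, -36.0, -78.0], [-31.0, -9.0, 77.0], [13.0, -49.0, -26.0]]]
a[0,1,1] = -91.0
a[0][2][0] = -13.0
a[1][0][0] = -74.0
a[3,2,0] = 13.0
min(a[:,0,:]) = -78.0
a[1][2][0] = 28.0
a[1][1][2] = 27.0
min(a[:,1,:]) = -91.0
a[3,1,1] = -9.0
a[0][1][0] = -27.0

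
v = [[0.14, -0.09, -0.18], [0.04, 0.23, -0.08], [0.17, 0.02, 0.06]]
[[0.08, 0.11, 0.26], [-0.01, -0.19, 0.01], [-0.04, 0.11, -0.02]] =v @ [[-0.09, 0.63, 0.30], [-0.16, -0.85, -0.38], [-0.41, 0.28, -1.02]]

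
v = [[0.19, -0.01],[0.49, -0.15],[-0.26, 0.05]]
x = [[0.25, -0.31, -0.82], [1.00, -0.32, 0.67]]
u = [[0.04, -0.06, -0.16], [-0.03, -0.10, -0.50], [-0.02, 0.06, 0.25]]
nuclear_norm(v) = 0.65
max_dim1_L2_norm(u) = 0.51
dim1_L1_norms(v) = [0.2, 0.64, 0.31]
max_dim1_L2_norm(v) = 0.51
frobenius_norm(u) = 0.60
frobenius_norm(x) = 1.54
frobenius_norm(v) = 0.61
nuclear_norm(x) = 2.15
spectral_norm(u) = 0.60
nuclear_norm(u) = 0.66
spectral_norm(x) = 1.27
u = v @ x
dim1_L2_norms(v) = [0.19, 0.51, 0.26]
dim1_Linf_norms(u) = [0.16, 0.5, 0.25]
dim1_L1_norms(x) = [1.38, 1.99]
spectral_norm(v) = 0.61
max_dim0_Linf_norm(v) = 0.49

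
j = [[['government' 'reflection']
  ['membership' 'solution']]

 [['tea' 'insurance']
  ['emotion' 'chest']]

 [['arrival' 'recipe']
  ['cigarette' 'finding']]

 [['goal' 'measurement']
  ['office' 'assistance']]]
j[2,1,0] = 'cigarette'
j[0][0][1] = 'reflection'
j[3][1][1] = 'assistance'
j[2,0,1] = 'recipe'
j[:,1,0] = ['membership', 'emotion', 'cigarette', 'office']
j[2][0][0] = 'arrival'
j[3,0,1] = 'measurement'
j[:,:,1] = [['reflection', 'solution'], ['insurance', 'chest'], ['recipe', 'finding'], ['measurement', 'assistance']]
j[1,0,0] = 'tea'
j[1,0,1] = 'insurance'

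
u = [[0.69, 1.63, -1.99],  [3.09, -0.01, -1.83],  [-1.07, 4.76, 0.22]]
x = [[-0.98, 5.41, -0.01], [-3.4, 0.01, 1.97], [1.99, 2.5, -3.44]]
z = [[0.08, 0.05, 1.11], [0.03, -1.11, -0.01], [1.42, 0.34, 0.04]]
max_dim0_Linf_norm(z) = 1.42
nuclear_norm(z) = 3.67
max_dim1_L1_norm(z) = 1.8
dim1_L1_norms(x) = [6.4, 5.38, 7.93]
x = z @ u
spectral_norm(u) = 5.14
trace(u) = 0.90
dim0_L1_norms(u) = [4.85, 6.4, 4.04]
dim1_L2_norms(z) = [1.11, 1.11, 1.46]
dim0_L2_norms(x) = [4.06, 5.96, 3.96]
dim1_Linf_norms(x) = [5.41, 3.4, 3.44]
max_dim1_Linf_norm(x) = 5.41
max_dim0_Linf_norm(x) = 5.41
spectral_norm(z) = 1.51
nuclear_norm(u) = 10.21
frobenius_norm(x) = 8.23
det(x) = -37.12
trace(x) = -4.41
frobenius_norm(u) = 6.62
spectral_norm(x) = 6.31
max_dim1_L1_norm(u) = 6.05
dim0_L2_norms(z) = [1.42, 1.16, 1.11]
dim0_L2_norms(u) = [3.34, 5.03, 2.71]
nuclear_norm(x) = 12.61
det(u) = -21.16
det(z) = 1.76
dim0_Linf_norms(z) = [1.42, 1.11, 1.11]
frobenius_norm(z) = 2.15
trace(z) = -0.99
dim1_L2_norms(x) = [5.5, 3.93, 4.7]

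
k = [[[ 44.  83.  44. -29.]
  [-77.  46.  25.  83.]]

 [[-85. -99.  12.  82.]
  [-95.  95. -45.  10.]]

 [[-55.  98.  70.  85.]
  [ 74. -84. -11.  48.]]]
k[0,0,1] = 83.0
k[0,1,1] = 46.0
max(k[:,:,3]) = 85.0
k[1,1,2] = -45.0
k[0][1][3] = 83.0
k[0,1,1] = 46.0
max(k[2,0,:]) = 98.0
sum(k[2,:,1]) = 14.0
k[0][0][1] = 83.0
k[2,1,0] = 74.0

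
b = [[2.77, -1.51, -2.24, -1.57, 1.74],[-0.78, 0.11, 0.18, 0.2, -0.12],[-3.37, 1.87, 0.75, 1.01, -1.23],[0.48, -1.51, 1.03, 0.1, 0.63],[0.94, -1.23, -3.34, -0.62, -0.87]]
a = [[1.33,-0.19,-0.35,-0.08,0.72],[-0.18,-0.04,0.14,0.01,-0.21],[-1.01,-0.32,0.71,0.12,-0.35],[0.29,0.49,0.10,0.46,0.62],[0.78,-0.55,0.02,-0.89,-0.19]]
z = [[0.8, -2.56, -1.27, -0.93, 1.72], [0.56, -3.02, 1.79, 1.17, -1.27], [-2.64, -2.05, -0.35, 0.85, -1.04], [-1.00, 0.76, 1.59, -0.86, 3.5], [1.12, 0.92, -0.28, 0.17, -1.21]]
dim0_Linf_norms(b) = [3.37, 1.87, 3.34, 1.57, 1.74]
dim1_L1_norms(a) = [2.67, 0.58, 2.51, 1.96, 2.43]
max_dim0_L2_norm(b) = 4.56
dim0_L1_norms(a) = [3.59, 1.59, 1.32, 1.56, 2.09]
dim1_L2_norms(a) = [1.57, 0.31, 1.33, 0.96, 1.32]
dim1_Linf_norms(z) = [2.56, 3.02, 2.64, 3.5, 1.21]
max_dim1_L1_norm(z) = 7.81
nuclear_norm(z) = 15.32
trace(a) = 2.27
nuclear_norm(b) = 12.23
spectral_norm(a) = 2.16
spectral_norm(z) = 5.10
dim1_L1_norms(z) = [7.28, 7.81, 6.93, 7.71, 3.7]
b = a @ z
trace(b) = 2.86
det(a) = 0.05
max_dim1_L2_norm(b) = 4.52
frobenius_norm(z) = 7.88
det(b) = 0.03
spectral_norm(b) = 6.64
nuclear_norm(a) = 4.49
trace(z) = -4.64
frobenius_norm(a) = 2.64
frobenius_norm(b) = 7.60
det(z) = -0.54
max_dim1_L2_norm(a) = 1.57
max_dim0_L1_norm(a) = 3.59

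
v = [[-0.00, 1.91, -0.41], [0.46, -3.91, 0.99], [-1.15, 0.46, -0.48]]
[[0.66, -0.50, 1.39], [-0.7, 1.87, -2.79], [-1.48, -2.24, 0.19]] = v @ [[0.96, 1.62, 0.48],[0.65, -0.12, 0.5],[1.41, 0.66, -1.07]]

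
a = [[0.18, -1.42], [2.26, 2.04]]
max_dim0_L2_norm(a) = 2.49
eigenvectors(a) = [[(0.32-0.53j),  0.32+0.53j], [-0.78+0.00j,  (-0.78-0j)]]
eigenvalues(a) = [(1.11+1.53j), (1.11-1.53j)]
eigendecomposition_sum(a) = [[0.09+1.10j, (-0.71+0.51j)], [(1.13-0.82j), 1.02+0.43j]] + [[(0.09-1.1j), (-0.71-0.51j)], [(1.13+0.82j), (1.02-0.43j)]]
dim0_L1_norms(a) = [2.44, 3.46]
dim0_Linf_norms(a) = [2.26, 2.04]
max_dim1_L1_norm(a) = 4.3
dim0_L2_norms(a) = [2.27, 2.49]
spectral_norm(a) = 3.17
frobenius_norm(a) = 3.36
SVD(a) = [[0.30,  -0.95], [-0.95,  -0.3]] @ diag([3.16932451209557, 1.1284423498921763]) @ [[-0.66, -0.75], [-0.75, 0.66]]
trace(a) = 2.22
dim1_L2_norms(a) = [1.43, 3.04]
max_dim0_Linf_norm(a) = 2.26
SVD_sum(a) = [[-0.63,-0.7], [2.01,2.26]] + [[0.81, -0.72], [0.25, -0.22]]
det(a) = 3.58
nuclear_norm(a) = 4.30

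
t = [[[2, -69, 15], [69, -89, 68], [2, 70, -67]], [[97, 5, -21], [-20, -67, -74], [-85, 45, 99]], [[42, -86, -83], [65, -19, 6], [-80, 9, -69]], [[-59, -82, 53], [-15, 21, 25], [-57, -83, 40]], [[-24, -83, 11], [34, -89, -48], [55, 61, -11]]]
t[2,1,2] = 6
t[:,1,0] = [69, -20, 65, -15, 34]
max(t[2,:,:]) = 65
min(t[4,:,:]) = -89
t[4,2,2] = -11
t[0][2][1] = 70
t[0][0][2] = 15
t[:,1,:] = [[69, -89, 68], [-20, -67, -74], [65, -19, 6], [-15, 21, 25], [34, -89, -48]]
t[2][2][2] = -69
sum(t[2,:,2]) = -146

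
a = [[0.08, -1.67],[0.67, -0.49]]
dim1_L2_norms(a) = [1.67, 0.83]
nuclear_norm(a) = 2.38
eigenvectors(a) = [[(-0.84+0j), (-0.84-0j)], [(-0.14+0.52j), -0.14-0.52j]]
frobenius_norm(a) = 1.87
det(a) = 1.08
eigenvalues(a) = [(-0.2+1.02j), (-0.2-1.02j)]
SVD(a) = [[-0.94,-0.34], [-0.34,0.94]] @ diag([1.7633451427473732, 0.6123021374691161]) @ [[-0.17, 0.99], [0.99, 0.17]]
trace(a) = -0.41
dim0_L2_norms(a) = [0.67, 1.74]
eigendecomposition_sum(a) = [[(0.04+0.54j), -0.84-0.17j], [0.34+0.07j, -0.24+0.48j]] + [[(0.04-0.54j), (-0.83+0.17j)], [(0.34-0.07j), (-0.24-0.48j)]]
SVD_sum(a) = [[0.28, -1.63],[0.10, -0.59]] + [[-0.20, -0.04], [0.57, 0.10]]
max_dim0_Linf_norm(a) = 1.67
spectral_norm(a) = 1.76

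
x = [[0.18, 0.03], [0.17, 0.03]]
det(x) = 0.000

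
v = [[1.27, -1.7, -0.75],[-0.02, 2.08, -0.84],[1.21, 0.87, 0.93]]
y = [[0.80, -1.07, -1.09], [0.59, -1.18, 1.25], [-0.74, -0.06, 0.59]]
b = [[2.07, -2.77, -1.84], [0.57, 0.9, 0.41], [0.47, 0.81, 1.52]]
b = v + y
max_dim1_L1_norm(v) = 3.72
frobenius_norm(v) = 3.63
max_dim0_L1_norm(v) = 4.65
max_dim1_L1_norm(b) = 6.68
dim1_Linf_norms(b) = [2.77, 0.9, 1.52]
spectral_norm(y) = 1.91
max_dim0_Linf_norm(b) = 2.77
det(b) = 3.94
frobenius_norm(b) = 4.45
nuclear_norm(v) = 6.00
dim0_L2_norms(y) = [1.24, 1.59, 1.76]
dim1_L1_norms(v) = [3.72, 2.94, 3.01]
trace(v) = 4.28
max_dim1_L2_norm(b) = 3.92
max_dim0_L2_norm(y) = 1.76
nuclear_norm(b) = 6.31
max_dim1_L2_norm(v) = 2.25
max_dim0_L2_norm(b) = 3.02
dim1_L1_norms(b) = [6.68, 1.88, 2.8]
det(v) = 6.98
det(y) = 1.86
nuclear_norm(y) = 4.25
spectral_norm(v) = 2.87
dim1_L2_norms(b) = [3.92, 1.14, 1.79]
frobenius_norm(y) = 2.68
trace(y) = 0.21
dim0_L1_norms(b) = [3.11, 4.48, 3.77]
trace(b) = 4.49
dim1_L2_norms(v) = [2.25, 2.24, 1.76]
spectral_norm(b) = 4.12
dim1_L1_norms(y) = [2.96, 3.02, 1.39]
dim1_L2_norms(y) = [1.72, 1.82, 0.95]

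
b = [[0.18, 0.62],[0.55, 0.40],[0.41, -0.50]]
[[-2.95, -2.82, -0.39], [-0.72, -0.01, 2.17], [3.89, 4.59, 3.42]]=b @ [[2.72, 4.18, 5.59],[-5.55, -5.76, -2.26]]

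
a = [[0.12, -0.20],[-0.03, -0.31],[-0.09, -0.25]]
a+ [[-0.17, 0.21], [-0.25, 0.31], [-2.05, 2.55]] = [[-0.05, 0.01], [-0.28, 0.0], [-2.14, 2.30]]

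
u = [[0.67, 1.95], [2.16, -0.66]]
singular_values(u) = [2.27, 2.05]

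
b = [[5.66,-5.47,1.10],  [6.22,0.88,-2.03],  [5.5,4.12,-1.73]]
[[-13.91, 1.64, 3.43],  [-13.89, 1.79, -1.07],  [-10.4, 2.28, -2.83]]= b @ [[-2.07, 0.40, 0.00], [0.55, 0.2, -0.57], [0.74, 0.43, 0.28]]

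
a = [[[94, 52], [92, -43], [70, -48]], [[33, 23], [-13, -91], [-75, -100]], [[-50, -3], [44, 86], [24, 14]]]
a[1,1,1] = -91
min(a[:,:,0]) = -75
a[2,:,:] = [[-50, -3], [44, 86], [24, 14]]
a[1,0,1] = 23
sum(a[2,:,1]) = 97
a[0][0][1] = 52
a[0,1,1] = -43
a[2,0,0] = -50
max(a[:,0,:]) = 94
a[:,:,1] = [[52, -43, -48], [23, -91, -100], [-3, 86, 14]]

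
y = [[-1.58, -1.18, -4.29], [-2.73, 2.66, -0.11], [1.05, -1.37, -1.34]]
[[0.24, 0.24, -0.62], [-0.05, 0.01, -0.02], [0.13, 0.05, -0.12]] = y@[[0.06,-0.04,0.13], [0.04,-0.04,0.13], [-0.09,-0.03,0.06]]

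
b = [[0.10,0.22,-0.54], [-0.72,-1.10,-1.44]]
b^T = [[0.1, -0.72], [0.22, -1.1], [-0.54, -1.44]]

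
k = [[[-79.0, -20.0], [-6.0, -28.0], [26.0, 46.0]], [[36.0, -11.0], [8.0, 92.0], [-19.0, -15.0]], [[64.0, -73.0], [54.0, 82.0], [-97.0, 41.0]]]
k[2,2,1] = 41.0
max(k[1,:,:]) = 92.0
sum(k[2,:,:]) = 71.0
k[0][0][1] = -20.0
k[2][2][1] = 41.0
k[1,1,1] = 92.0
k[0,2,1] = 46.0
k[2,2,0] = -97.0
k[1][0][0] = 36.0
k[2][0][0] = 64.0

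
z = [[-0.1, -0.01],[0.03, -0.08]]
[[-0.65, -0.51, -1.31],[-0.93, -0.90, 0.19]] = z@[[5.14, 3.79, 12.81], [13.57, 12.73, 2.43]]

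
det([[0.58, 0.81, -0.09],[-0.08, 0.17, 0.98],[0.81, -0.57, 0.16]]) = 1.001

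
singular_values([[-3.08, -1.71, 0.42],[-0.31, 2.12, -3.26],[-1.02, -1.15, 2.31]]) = [5.05, 3.11, 0.6]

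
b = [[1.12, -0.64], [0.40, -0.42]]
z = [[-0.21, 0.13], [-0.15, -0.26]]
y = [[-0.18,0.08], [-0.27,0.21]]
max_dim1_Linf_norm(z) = 0.26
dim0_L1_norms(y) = [0.45, 0.29]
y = z @ b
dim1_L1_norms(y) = [0.26, 0.48]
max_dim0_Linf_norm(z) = 0.26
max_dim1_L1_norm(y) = 0.48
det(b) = -0.21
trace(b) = 0.70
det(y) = -0.02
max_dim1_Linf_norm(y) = 0.27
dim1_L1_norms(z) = [0.34, 0.41]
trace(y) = 0.03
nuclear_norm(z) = 0.55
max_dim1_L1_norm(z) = 0.41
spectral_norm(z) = 0.30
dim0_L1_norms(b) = [1.52, 1.06]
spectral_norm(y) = 0.39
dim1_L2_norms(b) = [1.29, 0.58]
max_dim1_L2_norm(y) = 0.34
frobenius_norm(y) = 0.39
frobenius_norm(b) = 1.41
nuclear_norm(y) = 0.43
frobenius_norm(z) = 0.39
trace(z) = -0.47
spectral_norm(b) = 1.41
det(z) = 0.07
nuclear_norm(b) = 1.56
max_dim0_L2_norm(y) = 0.32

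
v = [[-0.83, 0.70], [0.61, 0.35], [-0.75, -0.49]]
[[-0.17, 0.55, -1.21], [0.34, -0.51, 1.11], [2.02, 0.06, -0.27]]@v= [[1.38, 0.67], [-1.43, -0.48], [-1.44, 1.57]]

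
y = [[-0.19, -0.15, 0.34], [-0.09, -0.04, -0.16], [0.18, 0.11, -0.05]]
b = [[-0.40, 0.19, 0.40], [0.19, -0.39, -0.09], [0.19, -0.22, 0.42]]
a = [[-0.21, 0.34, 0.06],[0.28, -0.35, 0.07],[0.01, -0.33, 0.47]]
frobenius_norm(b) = 0.90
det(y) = 0.00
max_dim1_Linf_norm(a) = 0.47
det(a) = -0.02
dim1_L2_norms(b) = [0.6, 0.44, 0.51]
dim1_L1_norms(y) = [0.68, 0.29, 0.34]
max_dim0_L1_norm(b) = 0.91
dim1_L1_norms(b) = [0.99, 0.67, 0.83]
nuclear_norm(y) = 0.68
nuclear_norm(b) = 1.42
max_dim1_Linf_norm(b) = 0.42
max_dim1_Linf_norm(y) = 0.34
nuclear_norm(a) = 1.21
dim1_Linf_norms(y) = [0.34, 0.16, 0.18]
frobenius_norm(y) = 0.51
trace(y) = -0.28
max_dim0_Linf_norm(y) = 0.34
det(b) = 0.07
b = a + y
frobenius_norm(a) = 0.84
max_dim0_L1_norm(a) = 1.02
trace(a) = -0.09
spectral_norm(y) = 0.45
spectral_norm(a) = 0.72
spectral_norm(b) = 0.69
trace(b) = -0.37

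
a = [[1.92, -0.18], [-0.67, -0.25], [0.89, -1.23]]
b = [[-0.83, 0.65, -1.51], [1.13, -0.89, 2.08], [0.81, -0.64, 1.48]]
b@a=[[-3.37, 1.84],[4.62, -2.54],[3.3, -1.81]]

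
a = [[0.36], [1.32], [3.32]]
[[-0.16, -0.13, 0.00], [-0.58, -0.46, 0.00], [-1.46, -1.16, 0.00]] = a @ [[-0.44, -0.35, -0.0]]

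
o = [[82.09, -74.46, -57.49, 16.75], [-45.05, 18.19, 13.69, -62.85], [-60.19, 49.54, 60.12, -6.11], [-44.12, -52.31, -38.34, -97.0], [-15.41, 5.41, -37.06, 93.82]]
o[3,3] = -97.0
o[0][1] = -74.46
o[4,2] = -37.06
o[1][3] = -62.85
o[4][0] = -15.41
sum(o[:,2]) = -59.08000000000001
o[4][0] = -15.41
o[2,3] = -6.11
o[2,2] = 60.12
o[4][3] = 93.82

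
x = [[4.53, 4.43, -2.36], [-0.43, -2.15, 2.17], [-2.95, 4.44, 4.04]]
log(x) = [[1.50+0.10j, -0.03-1.90j, (-0.21+0.56j)], [-0.15-0.13j, (1.27+2.41j), (0.09-0.72j)], [-0.55+0.11j, (-0.13-2.11j), 1.66+0.63j]]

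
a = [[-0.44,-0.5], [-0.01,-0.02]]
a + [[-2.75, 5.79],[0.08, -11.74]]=[[-3.19, 5.29], [0.07, -11.76]]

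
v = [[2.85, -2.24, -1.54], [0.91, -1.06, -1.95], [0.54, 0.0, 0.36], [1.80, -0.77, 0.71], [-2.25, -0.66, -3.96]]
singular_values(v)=[5.09, 4.61, 0.29]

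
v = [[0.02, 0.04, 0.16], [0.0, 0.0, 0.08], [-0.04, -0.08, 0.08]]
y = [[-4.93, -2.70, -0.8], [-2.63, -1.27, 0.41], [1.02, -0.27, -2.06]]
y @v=[[-0.07, -0.13, -1.07], [-0.07, -0.14, -0.49], [0.10, 0.21, -0.02]]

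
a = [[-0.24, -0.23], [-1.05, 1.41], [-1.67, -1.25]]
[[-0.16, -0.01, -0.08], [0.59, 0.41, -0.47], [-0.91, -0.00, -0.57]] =a@[[0.15, -0.14, 0.38], [0.53, 0.19, -0.05]]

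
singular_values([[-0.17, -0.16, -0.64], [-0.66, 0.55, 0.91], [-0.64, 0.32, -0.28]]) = [1.36, 0.88, 0.09]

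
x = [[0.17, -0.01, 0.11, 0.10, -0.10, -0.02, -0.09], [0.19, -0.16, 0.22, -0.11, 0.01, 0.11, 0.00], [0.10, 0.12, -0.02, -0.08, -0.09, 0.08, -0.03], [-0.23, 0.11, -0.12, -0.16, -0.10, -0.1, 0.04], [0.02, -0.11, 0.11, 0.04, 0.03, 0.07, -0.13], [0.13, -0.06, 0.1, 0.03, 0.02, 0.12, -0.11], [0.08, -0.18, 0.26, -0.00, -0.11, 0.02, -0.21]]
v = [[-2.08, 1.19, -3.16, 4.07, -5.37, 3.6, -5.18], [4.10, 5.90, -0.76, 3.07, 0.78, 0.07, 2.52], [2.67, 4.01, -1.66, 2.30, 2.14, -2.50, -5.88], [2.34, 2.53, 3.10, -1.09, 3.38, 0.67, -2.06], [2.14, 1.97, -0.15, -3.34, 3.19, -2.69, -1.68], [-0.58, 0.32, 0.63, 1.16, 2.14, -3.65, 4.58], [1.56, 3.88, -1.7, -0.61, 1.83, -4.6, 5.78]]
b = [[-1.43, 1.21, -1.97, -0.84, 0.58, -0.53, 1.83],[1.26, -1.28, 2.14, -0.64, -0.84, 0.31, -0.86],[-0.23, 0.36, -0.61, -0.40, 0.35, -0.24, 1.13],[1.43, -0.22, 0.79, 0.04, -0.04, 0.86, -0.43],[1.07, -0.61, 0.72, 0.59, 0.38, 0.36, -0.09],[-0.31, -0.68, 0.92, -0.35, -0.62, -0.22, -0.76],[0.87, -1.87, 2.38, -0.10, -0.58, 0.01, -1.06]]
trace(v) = 6.39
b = v @ x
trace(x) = -0.23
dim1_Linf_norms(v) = [5.37, 5.9, 5.88, 3.38, 3.34, 4.58, 5.78]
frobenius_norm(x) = 0.80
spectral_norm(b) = 6.11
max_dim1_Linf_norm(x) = 0.26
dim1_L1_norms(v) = [24.65, 17.2, 21.16, 15.17, 15.16, 13.06, 19.96]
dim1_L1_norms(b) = [8.39, 7.33, 3.32, 3.81, 3.82, 3.86, 6.87]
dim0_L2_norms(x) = [0.39, 0.32, 0.41, 0.24, 0.2, 0.22, 0.29]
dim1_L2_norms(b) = [3.47, 3.12, 1.47, 1.91, 1.63, 1.59, 3.37]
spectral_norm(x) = 0.66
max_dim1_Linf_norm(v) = 5.9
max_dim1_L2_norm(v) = 10.05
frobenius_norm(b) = 6.65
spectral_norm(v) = 14.04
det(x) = -0.00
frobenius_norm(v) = 21.08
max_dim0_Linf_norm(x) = 0.26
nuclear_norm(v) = 44.47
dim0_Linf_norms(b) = [1.43, 1.87, 2.38, 0.84, 0.84, 0.86, 1.83]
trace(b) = -4.18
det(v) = 3369.75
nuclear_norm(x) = 1.57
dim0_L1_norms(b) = [6.6, 6.23, 9.53, 2.96, 3.39, 2.53, 6.16]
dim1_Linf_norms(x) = [0.17, 0.22, 0.12, 0.23, 0.13, 0.13, 0.26]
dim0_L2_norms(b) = [2.78, 2.76, 4.06, 1.33, 1.43, 1.16, 2.69]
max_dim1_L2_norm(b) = 3.47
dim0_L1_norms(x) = [0.92, 0.75, 0.94, 0.52, 0.46, 0.52, 0.61]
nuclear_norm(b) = 10.71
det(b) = -0.00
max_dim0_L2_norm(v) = 11.37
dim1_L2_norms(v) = [10.05, 8.28, 8.76, 6.23, 6.31, 6.41, 8.87]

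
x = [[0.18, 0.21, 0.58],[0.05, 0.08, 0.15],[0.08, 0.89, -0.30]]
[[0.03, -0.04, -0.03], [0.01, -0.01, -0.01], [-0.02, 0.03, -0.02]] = x@ [[-0.07, 0.3, 0.1], [0.01, -0.04, -0.05], [0.07, -0.15, -0.07]]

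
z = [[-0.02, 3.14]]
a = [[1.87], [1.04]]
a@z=[[-0.04, 5.87], [-0.02, 3.27]]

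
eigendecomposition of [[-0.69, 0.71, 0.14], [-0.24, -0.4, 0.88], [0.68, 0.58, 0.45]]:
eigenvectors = [[-0.68+0.00j,  -0.68-0.00j,  0.27+0.00j], [(0.09-0.61j),  0.09+0.61j,  (0.48+0j)], [0.16+0.35j,  (0.16-0.35j),  0.84+0.00j]]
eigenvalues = [(-0.82+0.57j), (-0.82-0.57j), (1+0j)]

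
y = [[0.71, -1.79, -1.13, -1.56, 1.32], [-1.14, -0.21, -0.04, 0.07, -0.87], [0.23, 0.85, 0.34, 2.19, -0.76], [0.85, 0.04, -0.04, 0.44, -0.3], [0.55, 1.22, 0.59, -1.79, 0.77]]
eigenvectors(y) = [[(-0.71+0j), -0.71-0.00j, (0.12+0.16j), (0.12-0.16j), 0.19+0.00j],[0.35-0.11j, 0.35+0.11j, 0.48-0.03j, (0.48+0.03j), (-0.42+0j)],[(0.21+0.32j), (0.21-0.32j), (-0.6+0j), (-0.6-0j), (0.74+0j)],[(-0.16+0.26j), (-0.16-0.26j), 0.01-0.32j, 0.01+0.32j, (-0.27+0j)],[(-0.06-0.35j), (-0.06+0.35j), (-0.01-0.52j), -0.01+0.52j, (-0.42+0j)]]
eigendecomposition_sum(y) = [[0.60+0.24j,(-0.54-0.35j),-0.35-0.19j,-0.81+1.38j,0.72-0.76j],[(-0.34-0.03j),0.33+0.09j,0.20+0.04j,0.20-0.82j,-0.25+0.49j],[-0.07-0.34j,(0.01+0.35j),(0.02+0.21j),(0.86-0.05j),(-0.56-0.1j)],[0.22-0.16j,(-0.25+0.12j),-0.15+0.08j,0.32+0.61j,(-0.11-0.44j)],[-0.07+0.32j,(0.13-0.3j),(0.07-0.19j),-0.75-0.30j,(0.43+0.3j)]] + [[(0.6-0.24j),  (-0.54+0.35j),  -0.35+0.19j,  -0.81-1.38j,  (0.72+0.76j)], [(-0.34+0.03j),  (0.33-0.09j),  0.20-0.04j,  (0.2+0.82j),  (-0.25-0.49j)], [-0.07+0.34j,  (0.01-0.35j),  (0.02-0.21j),  0.86+0.05j,  -0.56+0.10j], [(0.22+0.16j),  (-0.25-0.12j),  (-0.15-0.08j),  0.32-0.61j,  -0.11+0.44j], [(-0.07-0.32j),  0.13+0.30j,  0.07+0.19j,  (-0.75+0.3j),  (0.43-0.3j)]] + [[(-0.15-0.13j),(-0.23-0.19j),-0.11-0.17j,-0.05j,(-0.02-0.13j)], [-0.45+0.14j,-0.70+0.23j,-0.47+0.00j,(-0.09-0.07j),(-0.28-0.12j)], [0.57-0.14j,0.89-0.23j,0.59+0.04j,0.11+0.09j,0.34+0.17j], [(0.06+0.31j),0.10+0.48j,-0.03+0.31j,(-0.05+0.06j),-0.10+0.18j], [(0.13+0.49j),0.22+0.76j,-0.02+0.51j,-0.08+0.10j,(-0.14+0.3j)]] + [[-0.15+0.13j,-0.23+0.19j,(-0.11+0.17j),0.05j,-0.02+0.13j], [-0.45-0.14j,(-0.7-0.23j),-0.47-0.00j,(-0.09+0.07j),(-0.28+0.12j)], [0.57+0.14j,0.89+0.23j,0.59-0.04j,0.11-0.09j,(0.34-0.17j)], [(0.06-0.31j),(0.1-0.48j),(-0.03-0.31j),-0.05-0.06j,-0.10-0.18j], [0.13-0.49j,(0.22-0.76j),-0.02-0.51j,(-0.08-0.1j),-0.14-0.30j]] + [[(-0.19+0j), (-0.24+0j), -0.22+0.00j, (0.06+0j), -0.08+0.00j], [0.43-0.00j, (0.53-0j), (0.5-0j), -0.14-0.00j, 0.19-0.00j], [(-0.77+0j), (-0.94+0j), (-0.89+0j), (0.24+0j), -0.33+0.00j], [0.28-0.00j, (0.34-0j), (0.32-0j), (-0.09-0j), 0.12-0.00j], [(0.43-0j), (0.53-0j), (0.5-0j), (-0.14-0j), 0.19-0.00j]]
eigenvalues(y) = [(1.7+1.46j), (1.7-1.46j), (-0.45+0.49j), (-0.45-0.49j), (-0.45+0j)]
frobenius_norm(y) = 4.95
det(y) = -1.00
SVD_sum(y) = [[0.44, -0.95, -0.56, -2.16, 1.27], [-0.09, 0.19, 0.11, 0.43, -0.25], [-0.38, 0.82, 0.48, 1.85, -1.08], [-0.06, 0.12, 0.07, 0.27, -0.16], [0.21, -0.44, -0.26, -1.01, 0.59]] + [[-0.16, -0.88, -0.47, 0.41, -0.12], [-0.07, -0.38, -0.20, 0.18, -0.05], [-0.01, -0.03, -0.02, 0.01, -0.00], [-0.01, -0.04, -0.02, 0.02, -0.01], [0.30, 1.65, 0.89, -0.77, 0.22]] + [[0.44, 0.01, -0.05, 0.19, 0.15],[-1.08, -0.03, 0.11, -0.46, -0.38],[0.67, 0.02, -0.07, 0.29, 0.24],[0.71, 0.02, -0.08, 0.3, 0.25],[0.02, 0.00, -0.00, 0.01, 0.01]] + [[-0.01,0.00,0.00,0.01,0.02], [0.1,-0.02,-0.01,-0.08,-0.19], [-0.05,0.01,0.01,0.04,0.1], [0.2,-0.05,-0.02,-0.16,-0.38], [0.02,-0.01,-0.00,-0.02,-0.04]] + [[-0.00, 0.02, -0.05, -0.00, -0.0], [-0.0, 0.03, -0.05, -0.0, -0.00], [-0.01, 0.03, -0.06, -0.0, -0.00], [0.00, -0.01, 0.01, 0.0, 0.0], [-0.0, 0.02, -0.04, -0.00, -0.0]]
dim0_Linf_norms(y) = [1.14, 1.79, 1.13, 2.19, 1.32]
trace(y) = 2.05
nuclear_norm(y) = 8.71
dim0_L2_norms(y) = [1.7, 2.34, 1.32, 3.26, 1.94]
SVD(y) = [[-0.71, -0.46, -0.29, 0.04, 0.45], [0.14, -0.20, 0.71, -0.43, 0.51], [0.6, -0.02, -0.44, 0.22, 0.63], [0.09, -0.02, -0.47, -0.87, -0.11], [-0.33, 0.87, -0.01, -0.1, 0.36]] @ diag([3.9320021069628845, 2.383093398964404, 1.743854744508427, 0.5332339504262826, 0.11426927329753267]) @ [[-0.16, 0.34, 0.20, 0.78, -0.46], [0.15, 0.80, 0.43, -0.37, 0.11], [-0.87, -0.02, 0.09, -0.37, -0.31], [-0.43, 0.10, 0.05, 0.34, 0.83], [-0.08, 0.48, -0.87, -0.02, -0.04]]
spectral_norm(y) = 3.93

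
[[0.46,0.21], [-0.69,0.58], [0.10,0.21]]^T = [[0.46, -0.69, 0.10],[0.21, 0.58, 0.21]]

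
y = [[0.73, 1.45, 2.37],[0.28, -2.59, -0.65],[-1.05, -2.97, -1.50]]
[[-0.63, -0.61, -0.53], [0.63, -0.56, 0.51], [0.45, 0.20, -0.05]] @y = [[-0.07,2.24,-0.3], [-0.23,0.85,1.09], [0.44,0.28,1.01]]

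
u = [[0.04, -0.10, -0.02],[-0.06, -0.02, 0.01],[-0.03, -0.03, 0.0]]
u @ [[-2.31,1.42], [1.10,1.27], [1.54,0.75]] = [[-0.23, -0.09], [0.13, -0.1], [0.04, -0.08]]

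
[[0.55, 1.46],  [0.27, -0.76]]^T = [[0.55,  0.27], [1.46,  -0.76]]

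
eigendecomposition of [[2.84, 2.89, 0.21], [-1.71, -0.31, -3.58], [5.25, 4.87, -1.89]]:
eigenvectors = [[-0.59+0.00j, -0.22-0.37j, (-0.22+0.37j)], [0.71+0.00j, (0.68+0j), 0.68-0.00j], [0.38+0.00j, -0.09-0.59j, (-0.09+0.59j)]]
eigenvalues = [(-0.83+0j), (0.73+4.04j), (0.73-4.04j)]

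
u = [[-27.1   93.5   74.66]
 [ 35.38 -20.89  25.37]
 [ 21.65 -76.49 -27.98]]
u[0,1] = 93.5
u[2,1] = -76.49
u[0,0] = -27.1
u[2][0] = 21.65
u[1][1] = -20.89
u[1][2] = 25.37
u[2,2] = -27.98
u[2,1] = -76.49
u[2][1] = -76.49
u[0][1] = 93.5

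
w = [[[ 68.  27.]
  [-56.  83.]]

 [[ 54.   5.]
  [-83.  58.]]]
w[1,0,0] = 54.0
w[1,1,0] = -83.0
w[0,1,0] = -56.0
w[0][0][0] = 68.0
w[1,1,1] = 58.0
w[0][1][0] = -56.0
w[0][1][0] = -56.0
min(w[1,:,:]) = -83.0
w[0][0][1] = 27.0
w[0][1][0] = -56.0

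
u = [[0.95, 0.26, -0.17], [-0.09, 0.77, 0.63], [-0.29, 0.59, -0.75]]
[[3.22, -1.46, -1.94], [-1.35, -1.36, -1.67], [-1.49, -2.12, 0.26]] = u@[[3.64, -0.63, -1.77], [-1.10, -2.65, -1.62], [-0.28, 0.99, -0.93]]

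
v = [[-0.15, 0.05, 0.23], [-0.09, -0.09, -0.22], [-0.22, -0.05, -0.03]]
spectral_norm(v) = 0.34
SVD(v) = [[0.75, 0.43, -0.51],[-0.66, 0.42, -0.62],[-0.05, 0.8, 0.60]] @ diag([0.3368654118146407, 0.2842915424874956, 0.00011486092882474893]) @ [[-0.12, 0.30, 0.95],[-0.98, -0.20, -0.07],[0.17, -0.93, 0.31]]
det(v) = 0.00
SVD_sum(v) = [[-0.03, 0.07, 0.24], [0.03, -0.07, -0.21], [0.00, -0.0, -0.02]] + [[-0.12,-0.02,-0.01], [-0.12,-0.02,-0.01], [-0.22,-0.05,-0.01]] + [[-0.0, 0.00, -0.00], [-0.00, 0.0, -0.0], [0.0, -0.0, 0.0]]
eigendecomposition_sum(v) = [[(-0.07+0.12j), (0.03+0.04j), 0.11+0.05j], [-0.05-0.13j, -0.05-0.01j, (-0.11+0.06j)], [-0.11-0.03j, -0.02+0.03j, (-0.02+0.1j)]] + [[(-0.07-0.12j), 0.03-0.04j, (0.11-0.05j)], [(-0.05+0.13j), -0.05+0.01j, (-0.11-0.06j)], [-0.11+0.03j, (-0.02-0.03j), (-0.02-0.1j)]] + [[-0.00+0.00j,  -0.00+0.00j,  0j], [0.00-0.00j,  0.00-0.00j,  (-0-0j)], [-0.00+0.00j,  (-0+0j),  0.00+0.00j]]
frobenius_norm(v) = 0.44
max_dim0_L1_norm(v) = 0.48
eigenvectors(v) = [[-0.62+0.00j, (-0.62-0j), 0.17+0.00j], [(0.39-0.47j), 0.39+0.47j, -0.93+0.00j], [-0.13-0.48j, (-0.13+0.48j), (0.31+0j)]]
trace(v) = -0.27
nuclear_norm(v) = 0.62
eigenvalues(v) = [(-0.14+0.22j), (-0.14-0.22j), 0j]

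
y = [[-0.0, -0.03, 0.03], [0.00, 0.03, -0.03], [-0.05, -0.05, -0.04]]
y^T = [[-0.0,0.00,-0.05],  [-0.03,0.03,-0.05],  [0.03,-0.03,-0.04]]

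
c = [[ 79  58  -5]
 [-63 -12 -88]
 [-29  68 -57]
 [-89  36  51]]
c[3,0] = -89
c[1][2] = -88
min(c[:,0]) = -89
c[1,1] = -12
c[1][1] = -12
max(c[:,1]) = 68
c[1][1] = -12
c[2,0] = -29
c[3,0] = -89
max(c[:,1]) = 68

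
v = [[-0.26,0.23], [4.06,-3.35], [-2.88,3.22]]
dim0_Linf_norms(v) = [4.06, 3.35]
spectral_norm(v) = 6.80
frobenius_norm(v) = 6.82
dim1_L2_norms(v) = [0.35, 5.26, 4.32]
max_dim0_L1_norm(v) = 7.2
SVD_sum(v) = [[-0.25, 0.24], [3.84, -3.58], [-3.15, 2.93]] + [[-0.01, -0.01], [0.22, 0.23], [0.27, 0.29]]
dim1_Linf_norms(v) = [0.26, 4.06, 3.22]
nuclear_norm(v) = 7.30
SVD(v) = [[-0.05, 0.02], [0.77, -0.63], [-0.63, -0.77]] @ diag([6.79962545044687, 0.5044737194692949]) @ [[0.73, -0.68], [-0.68, -0.73]]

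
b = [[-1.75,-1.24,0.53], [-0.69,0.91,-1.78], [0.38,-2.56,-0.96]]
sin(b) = [[-0.83, -0.33, 0.26], [-0.17, 0.15, -0.45], [0.22, -0.63, -0.37]]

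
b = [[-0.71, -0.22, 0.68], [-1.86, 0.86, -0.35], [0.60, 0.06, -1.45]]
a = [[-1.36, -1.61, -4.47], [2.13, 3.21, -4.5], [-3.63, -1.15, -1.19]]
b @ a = [[-1.97, -0.35, 3.35],[5.63, 6.16, 4.86],[4.58, 0.89, -1.23]]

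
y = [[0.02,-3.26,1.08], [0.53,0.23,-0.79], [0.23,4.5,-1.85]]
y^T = [[0.02,0.53,0.23],[-3.26,0.23,4.5],[1.08,-0.79,-1.85]]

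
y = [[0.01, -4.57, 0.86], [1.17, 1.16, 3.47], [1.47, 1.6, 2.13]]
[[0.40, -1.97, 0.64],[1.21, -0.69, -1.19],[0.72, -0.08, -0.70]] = y@[[-0.01, 0.02, 0.29],  [-0.02, 0.37, -0.21],  [0.36, -0.33, -0.37]]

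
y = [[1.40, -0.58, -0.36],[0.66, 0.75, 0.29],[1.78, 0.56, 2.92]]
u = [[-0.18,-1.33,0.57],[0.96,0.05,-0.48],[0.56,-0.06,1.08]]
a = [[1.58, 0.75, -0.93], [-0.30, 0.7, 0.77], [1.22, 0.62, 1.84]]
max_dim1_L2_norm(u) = 1.46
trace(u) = 0.95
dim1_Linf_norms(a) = [1.58, 0.77, 1.84]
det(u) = 1.68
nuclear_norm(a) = 5.12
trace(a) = 4.12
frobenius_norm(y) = 3.94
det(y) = 4.00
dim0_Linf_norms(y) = [1.78, 0.75, 2.92]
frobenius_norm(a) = 3.22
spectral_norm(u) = 1.62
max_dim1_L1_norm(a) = 3.68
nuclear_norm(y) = 5.82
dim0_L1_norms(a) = [3.1, 2.07, 3.54]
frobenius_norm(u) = 2.18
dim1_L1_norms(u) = [2.08, 1.49, 1.7]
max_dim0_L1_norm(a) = 3.54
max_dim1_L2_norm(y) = 3.47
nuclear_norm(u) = 3.67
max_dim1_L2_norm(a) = 2.29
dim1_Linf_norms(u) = [1.33, 0.96, 1.08]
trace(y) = 5.07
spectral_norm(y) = 3.56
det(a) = 3.37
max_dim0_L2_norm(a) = 2.2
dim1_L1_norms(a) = [3.26, 1.77, 3.68]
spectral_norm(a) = 2.42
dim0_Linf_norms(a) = [1.58, 0.75, 1.84]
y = u + a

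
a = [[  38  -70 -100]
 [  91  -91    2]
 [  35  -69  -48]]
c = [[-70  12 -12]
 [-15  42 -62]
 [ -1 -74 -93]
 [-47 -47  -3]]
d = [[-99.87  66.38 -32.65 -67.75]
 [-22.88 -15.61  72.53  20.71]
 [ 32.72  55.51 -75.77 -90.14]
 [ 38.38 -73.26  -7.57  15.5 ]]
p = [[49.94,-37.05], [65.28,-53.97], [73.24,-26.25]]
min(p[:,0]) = 49.94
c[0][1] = 12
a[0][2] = -100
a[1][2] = 2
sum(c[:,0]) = -133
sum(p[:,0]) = 188.45999999999998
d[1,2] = 72.53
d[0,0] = -99.87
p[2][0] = 73.24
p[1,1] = -53.97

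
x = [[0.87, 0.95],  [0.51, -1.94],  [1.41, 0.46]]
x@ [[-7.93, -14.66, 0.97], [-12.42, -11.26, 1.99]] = [[-18.7, -23.45, 2.73],[20.05, 14.37, -3.37],[-16.89, -25.85, 2.28]]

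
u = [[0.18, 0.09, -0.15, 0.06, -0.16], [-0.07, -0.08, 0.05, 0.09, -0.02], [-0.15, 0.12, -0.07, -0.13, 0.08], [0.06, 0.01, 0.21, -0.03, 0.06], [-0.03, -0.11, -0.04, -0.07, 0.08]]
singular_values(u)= [0.35, 0.28, 0.2, 0.13, 0.01]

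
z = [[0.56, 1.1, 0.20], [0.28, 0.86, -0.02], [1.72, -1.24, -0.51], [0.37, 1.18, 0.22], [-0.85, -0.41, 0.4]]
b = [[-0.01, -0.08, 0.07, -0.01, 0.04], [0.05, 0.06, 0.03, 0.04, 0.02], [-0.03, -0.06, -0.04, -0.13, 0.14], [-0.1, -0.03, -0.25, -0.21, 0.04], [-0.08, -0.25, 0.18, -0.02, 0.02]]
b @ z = [[0.05, -0.19, -0.02],[0.09, 0.11, 0.01],[-0.27, -0.25, 0.04],[-0.61, -0.09, 0.08],[0.17, -0.56, -0.1]]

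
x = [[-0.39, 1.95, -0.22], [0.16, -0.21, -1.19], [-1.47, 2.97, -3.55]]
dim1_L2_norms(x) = [2.0, 1.22, 4.86]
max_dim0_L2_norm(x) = 3.75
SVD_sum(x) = [[-0.45, 1.02, -1.08], [-0.19, 0.42, -0.45], [-1.41, 3.18, -3.38]] + [[-0.12, 0.88, 0.88],[0.1, -0.7, -0.7],[0.03, -0.19, -0.19]] + [[0.18, 0.05, -0.03], [0.25, 0.07, -0.04], [-0.09, -0.03, 0.01]]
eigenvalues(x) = [(0.4+0j), (-2.28+1.33j), (-2.28-1.33j)]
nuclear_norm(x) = 7.09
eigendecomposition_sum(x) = [[(0.27+0j),0.32-0.00j,(-0.11+0j)],[(0.11+0j),0.13-0.00j,(-0.04+0j)],[(-0.02-0j),-0.02+0.00j,(0.01+0j)]] + [[(-0.33+0.31j), (0.82-0.66j), -0.05+0.62j], [(0.03-0.65j), (-0.17+1.5j), -0.57-0.70j], [(-0.73-1.12j), 1.50+2.71j, -1.78-0.48j]] + [[(-0.33-0.31j), 0.82+0.66j, -0.05-0.62j],[(0.03+0.65j), -0.17-1.50j, (-0.57+0.7j)],[(-0.73+1.12j), 1.50-2.71j, (-1.78+0.48j)]]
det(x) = 2.81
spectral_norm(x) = 5.13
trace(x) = -4.15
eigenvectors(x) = [[-0.93+0.00j, (0.05+0.29j), 0.05-0.29j], [(-0.37+0j), (-0.34-0.24j), -0.34+0.24j], [0.07+0.00j, (-0.86+0j), -0.86-0.00j]]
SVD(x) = [[-0.3, -0.77, 0.56], [-0.13, 0.62, 0.78], [-0.95, 0.16, -0.28]] @ diag([5.129470663497787, 1.6272865087404993, 0.3370004907811565]) @ [[0.29, -0.66, 0.7], [0.10, -0.70, -0.7], [0.95, 0.27, -0.14]]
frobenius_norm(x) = 5.39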